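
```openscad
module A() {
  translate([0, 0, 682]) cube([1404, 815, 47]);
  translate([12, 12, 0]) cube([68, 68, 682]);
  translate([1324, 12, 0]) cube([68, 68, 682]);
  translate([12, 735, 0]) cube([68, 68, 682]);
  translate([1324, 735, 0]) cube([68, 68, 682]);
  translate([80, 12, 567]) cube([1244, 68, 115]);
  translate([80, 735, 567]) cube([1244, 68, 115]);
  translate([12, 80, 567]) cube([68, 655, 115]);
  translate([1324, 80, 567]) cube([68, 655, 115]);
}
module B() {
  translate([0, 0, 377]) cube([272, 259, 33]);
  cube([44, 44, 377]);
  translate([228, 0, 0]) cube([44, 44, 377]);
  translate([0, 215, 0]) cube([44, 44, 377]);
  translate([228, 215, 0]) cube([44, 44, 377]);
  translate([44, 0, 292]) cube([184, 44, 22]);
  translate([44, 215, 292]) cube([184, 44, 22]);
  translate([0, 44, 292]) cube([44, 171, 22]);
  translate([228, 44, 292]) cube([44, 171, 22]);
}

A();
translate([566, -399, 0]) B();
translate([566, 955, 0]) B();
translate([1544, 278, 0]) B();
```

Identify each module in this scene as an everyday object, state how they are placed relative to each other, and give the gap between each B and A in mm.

A is a table. B is a stool. Three stools sit around the table at the −y, +y, +x sides. The gap between each stool and the table is 140 mm.

Each stool's nearest face is 140 mm from the table's bounding box.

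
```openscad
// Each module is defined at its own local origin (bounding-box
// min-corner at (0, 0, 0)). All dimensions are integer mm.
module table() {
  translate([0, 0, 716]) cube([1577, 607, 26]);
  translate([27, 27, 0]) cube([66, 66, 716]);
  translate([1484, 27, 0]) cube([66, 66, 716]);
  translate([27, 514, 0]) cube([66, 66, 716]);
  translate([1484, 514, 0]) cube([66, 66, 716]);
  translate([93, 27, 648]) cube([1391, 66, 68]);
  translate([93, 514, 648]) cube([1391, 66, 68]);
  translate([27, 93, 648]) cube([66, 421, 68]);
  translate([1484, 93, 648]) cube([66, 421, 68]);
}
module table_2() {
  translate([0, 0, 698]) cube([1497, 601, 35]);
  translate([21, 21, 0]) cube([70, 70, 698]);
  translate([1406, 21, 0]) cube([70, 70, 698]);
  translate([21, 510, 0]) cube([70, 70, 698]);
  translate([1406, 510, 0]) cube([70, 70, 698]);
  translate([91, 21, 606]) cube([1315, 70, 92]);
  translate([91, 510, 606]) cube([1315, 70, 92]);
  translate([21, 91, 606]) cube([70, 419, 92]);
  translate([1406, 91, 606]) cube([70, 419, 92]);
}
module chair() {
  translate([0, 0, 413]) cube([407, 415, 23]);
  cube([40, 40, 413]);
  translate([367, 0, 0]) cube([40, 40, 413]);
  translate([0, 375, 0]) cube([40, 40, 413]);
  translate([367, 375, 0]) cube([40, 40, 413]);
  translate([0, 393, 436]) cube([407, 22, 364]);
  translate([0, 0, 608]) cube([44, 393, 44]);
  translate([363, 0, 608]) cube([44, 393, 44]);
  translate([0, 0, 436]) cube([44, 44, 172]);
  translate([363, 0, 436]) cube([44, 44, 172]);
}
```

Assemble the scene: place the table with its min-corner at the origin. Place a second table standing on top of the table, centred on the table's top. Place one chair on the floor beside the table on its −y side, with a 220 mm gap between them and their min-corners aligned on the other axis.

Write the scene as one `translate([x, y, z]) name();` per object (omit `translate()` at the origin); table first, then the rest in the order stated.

table();
translate([40, 3, 742]) table_2();
translate([0, -635, 0]) chair();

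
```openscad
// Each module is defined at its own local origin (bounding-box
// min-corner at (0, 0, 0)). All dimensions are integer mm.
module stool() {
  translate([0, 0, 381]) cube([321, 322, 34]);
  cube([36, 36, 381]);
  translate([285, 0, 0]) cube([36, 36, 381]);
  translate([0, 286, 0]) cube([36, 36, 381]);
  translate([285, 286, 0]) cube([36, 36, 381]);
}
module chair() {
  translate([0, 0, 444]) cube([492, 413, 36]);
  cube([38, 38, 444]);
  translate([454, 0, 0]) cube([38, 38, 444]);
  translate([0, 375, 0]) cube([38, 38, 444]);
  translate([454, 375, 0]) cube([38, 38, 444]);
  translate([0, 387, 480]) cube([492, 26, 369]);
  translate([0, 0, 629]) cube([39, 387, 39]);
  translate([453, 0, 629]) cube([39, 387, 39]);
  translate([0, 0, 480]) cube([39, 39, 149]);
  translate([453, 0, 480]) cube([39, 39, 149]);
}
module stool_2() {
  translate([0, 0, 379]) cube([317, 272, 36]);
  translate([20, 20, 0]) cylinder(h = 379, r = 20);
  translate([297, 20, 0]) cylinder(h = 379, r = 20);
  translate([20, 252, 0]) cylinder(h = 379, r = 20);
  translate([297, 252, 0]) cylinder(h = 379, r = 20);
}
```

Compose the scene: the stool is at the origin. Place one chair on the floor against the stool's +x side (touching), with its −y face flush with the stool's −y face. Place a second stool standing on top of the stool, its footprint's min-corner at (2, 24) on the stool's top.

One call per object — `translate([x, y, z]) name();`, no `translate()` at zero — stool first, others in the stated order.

stool();
translate([321, 0, 0]) chair();
translate([2, 24, 415]) stool_2();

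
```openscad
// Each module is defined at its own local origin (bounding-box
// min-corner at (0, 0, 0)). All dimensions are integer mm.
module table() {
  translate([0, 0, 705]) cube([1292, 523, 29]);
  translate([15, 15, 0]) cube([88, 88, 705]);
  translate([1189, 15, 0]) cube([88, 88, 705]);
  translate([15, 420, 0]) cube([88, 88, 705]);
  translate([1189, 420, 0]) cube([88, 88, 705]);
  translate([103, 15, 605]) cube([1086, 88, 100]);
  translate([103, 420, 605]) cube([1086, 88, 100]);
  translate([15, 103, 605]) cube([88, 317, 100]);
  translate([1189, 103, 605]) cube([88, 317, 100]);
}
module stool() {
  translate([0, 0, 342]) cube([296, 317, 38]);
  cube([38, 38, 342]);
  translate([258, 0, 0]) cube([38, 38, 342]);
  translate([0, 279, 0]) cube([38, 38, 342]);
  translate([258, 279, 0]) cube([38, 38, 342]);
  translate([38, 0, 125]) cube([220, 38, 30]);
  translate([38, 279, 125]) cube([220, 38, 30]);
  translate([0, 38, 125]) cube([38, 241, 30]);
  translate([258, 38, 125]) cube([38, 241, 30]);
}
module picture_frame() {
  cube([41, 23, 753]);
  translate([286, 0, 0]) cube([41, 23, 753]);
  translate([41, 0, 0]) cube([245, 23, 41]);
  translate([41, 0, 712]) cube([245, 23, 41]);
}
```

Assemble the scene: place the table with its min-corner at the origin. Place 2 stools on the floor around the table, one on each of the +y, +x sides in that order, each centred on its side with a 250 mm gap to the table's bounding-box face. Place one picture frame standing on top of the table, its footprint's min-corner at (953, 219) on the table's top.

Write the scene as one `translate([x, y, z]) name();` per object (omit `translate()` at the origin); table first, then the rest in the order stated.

table();
translate([498, 773, 0]) stool();
translate([1542, 103, 0]) stool();
translate([953, 219, 734]) picture_frame();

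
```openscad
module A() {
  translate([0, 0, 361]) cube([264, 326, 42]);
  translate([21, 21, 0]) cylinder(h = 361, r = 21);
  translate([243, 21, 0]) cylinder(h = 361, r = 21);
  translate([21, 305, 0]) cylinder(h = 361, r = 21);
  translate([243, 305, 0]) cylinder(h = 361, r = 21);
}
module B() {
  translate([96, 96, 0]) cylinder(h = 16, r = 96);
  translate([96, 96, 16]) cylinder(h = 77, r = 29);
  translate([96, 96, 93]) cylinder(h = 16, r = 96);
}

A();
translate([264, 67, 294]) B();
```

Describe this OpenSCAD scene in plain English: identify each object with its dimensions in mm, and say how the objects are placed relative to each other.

A is a four-legged stool. The seat is a 264×326×42 mm slab whose top surface is at z = 403 mm; four round legs, each 42 mm in diameter, run from the floor (z = 0) to the underside of the seat, each leg's axis is inset half a diameter from the nearest pair of seat edges (so the leg's bounding box is flush with the corner).

B is a spool: two coaxial disc flanges of radius 96 mm and thickness 16 mm, joined by a core cylinder of radius 29 mm and height 77 mm. The lower flange rests on z = 0 and the three cylinders share a vertical axis.

The spool is beside the stool with their tops flush at z = 403.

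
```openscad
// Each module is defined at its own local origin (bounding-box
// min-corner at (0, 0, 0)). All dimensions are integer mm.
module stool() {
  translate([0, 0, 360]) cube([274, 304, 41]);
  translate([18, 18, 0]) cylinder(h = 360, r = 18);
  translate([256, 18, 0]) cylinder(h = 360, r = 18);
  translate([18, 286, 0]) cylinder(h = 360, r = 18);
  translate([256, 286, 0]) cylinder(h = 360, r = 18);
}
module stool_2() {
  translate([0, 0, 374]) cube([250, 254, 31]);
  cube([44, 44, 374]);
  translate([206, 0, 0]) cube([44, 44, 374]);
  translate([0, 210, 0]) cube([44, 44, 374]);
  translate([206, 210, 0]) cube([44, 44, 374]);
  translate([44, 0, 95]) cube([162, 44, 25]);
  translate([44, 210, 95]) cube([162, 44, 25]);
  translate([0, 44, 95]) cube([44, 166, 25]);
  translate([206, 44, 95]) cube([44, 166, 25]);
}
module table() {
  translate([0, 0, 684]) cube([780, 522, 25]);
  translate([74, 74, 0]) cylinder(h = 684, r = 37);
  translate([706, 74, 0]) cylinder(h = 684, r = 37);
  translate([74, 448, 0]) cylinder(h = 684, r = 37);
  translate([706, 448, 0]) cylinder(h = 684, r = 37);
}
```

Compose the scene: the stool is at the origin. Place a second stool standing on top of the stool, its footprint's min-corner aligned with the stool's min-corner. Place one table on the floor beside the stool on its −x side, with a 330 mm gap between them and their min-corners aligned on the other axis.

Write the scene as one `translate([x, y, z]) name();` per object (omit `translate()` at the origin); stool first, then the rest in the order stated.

stool();
translate([0, 0, 401]) stool_2();
translate([-1110, 0, 0]) table();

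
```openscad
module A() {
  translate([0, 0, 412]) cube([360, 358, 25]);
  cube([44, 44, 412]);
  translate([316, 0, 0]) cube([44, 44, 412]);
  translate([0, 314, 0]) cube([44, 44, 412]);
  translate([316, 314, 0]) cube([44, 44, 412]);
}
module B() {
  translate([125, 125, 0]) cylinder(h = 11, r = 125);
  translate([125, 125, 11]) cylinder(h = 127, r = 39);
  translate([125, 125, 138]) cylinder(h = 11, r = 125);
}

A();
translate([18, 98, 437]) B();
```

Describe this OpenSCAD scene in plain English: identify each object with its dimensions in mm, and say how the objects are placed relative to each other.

A is a four-legged stool. The seat is a 360×358×25 mm slab whose top surface is at z = 437 mm; four square legs, each 44×44 mm in cross-section, run from the floor (z = 0) to the underside of the seat, each flush with a corner of the seat.

B is a spool: two coaxial disc flanges of radius 125 mm and thickness 11 mm, joined by a core cylinder of radius 39 mm and height 127 mm. The lower flange rests on z = 0 and the three cylinders share a vertical axis.

The spool is on top of the stool.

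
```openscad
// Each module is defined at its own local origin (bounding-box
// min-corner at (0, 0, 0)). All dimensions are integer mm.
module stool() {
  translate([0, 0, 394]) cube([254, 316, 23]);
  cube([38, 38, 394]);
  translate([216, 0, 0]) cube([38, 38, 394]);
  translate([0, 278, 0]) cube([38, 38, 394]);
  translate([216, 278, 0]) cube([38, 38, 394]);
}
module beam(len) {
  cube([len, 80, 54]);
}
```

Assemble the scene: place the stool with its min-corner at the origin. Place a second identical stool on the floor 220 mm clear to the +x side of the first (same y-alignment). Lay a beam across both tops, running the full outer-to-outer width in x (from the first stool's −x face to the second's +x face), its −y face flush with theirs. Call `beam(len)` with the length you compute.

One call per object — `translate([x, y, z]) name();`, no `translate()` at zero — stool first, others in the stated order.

stool();
translate([474, 0, 0]) stool();
translate([0, 0, 417]) beam(728);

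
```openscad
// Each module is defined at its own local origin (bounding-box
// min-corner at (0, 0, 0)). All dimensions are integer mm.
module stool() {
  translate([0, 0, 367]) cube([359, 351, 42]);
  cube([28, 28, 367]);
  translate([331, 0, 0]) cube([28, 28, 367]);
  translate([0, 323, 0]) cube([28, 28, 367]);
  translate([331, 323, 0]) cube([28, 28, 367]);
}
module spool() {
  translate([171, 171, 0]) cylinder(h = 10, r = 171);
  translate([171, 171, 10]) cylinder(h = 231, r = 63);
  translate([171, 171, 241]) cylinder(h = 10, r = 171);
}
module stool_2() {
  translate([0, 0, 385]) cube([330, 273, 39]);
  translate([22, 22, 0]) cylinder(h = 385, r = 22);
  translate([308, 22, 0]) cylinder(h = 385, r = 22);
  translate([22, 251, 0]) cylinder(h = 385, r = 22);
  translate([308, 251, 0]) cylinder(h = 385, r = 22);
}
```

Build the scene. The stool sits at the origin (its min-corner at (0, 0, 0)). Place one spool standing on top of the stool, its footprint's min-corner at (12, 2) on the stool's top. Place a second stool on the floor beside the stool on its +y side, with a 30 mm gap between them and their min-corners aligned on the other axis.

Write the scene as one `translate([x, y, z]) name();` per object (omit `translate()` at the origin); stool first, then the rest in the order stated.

stool();
translate([12, 2, 409]) spool();
translate([0, 381, 0]) stool_2();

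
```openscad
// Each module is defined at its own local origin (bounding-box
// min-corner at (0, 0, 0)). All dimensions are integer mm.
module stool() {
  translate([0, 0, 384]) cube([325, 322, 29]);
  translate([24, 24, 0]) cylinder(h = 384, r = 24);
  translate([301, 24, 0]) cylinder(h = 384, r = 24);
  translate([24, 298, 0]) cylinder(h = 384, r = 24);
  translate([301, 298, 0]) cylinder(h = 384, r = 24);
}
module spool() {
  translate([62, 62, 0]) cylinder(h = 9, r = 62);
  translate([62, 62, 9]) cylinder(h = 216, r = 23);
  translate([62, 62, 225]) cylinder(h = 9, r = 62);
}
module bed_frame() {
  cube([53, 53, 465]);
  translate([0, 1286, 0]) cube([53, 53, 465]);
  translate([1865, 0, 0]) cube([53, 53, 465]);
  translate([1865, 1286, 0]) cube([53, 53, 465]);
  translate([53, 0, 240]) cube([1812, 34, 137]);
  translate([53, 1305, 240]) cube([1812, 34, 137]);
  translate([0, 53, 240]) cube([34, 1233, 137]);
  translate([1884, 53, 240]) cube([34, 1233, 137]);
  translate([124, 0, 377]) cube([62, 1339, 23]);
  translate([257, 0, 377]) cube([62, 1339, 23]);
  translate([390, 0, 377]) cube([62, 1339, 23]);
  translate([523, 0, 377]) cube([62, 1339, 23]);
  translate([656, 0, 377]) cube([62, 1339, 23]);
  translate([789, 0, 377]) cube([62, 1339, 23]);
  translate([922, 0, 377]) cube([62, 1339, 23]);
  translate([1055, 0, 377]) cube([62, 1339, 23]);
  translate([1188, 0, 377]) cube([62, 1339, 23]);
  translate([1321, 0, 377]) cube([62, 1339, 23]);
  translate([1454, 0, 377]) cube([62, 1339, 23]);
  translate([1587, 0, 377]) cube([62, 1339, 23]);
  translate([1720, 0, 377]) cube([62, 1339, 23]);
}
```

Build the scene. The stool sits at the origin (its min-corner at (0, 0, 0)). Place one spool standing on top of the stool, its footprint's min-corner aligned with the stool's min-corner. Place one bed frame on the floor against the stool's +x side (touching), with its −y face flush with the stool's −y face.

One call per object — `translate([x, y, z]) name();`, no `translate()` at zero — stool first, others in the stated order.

stool();
translate([0, 0, 413]) spool();
translate([325, 0, 0]) bed_frame();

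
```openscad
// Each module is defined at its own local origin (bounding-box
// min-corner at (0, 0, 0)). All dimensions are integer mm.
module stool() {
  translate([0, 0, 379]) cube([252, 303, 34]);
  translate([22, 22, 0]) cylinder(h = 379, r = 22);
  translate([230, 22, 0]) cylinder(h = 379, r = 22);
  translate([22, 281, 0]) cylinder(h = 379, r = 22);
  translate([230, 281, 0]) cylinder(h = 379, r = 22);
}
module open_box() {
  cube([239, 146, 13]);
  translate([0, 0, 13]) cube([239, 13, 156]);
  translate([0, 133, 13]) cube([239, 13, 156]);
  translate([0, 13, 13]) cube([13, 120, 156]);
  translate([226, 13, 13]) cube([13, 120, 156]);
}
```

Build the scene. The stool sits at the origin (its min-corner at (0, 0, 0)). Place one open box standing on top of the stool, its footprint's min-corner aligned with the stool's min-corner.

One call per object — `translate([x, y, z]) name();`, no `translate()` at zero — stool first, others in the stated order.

stool();
translate([0, 0, 413]) open_box();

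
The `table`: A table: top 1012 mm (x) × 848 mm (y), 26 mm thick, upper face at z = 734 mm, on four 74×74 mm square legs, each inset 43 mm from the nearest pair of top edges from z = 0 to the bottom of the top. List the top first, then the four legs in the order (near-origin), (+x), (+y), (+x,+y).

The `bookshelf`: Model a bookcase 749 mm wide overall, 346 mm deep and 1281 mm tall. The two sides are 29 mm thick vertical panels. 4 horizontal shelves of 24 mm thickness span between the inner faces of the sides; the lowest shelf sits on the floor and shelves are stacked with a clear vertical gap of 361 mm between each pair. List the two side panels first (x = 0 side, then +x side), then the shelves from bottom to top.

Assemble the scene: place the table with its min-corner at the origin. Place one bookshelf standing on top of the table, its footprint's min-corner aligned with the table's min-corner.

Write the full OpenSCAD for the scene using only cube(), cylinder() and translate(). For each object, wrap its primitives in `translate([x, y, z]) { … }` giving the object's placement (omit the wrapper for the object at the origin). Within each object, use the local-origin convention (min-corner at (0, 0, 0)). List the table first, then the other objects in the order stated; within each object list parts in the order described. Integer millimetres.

translate([0, 0, 708]) cube([1012, 848, 26]);
translate([43, 43, 0]) cube([74, 74, 708]);
translate([895, 43, 0]) cube([74, 74, 708]);
translate([43, 731, 0]) cube([74, 74, 708]);
translate([895, 731, 0]) cube([74, 74, 708]);
translate([0, 0, 734]) {
  cube([29, 346, 1281]);
  translate([720, 0, 0]) cube([29, 346, 1281]);
  translate([29, 0, 0]) cube([691, 346, 24]);
  translate([29, 0, 385]) cube([691, 346, 24]);
  translate([29, 0, 770]) cube([691, 346, 24]);
  translate([29, 0, 1155]) cube([691, 346, 24]);
}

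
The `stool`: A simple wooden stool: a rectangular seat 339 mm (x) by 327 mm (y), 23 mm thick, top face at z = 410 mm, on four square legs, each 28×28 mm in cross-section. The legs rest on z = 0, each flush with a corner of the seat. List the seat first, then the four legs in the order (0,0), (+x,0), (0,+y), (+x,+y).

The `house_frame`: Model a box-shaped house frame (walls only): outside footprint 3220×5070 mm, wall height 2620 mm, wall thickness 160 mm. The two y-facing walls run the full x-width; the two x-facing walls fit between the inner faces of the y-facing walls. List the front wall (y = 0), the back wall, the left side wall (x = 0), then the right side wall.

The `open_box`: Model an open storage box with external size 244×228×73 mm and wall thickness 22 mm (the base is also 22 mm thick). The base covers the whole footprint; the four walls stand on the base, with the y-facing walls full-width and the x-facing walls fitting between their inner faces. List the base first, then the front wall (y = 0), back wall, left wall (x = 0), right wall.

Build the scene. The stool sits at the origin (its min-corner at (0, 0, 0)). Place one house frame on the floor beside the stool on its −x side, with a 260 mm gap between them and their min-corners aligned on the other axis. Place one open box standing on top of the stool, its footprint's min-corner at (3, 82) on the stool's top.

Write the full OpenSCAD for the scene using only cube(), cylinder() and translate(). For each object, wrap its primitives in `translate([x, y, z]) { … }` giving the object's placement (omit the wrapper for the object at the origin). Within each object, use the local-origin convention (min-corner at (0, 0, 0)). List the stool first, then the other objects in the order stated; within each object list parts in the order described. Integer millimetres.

translate([0, 0, 387]) cube([339, 327, 23]);
cube([28, 28, 387]);
translate([311, 0, 0]) cube([28, 28, 387]);
translate([0, 299, 0]) cube([28, 28, 387]);
translate([311, 299, 0]) cube([28, 28, 387]);
translate([-3480, 0, 0]) {
  cube([3220, 160, 2620]);
  translate([0, 4910, 0]) cube([3220, 160, 2620]);
  translate([0, 160, 0]) cube([160, 4750, 2620]);
  translate([3060, 160, 0]) cube([160, 4750, 2620]);
}
translate([3, 82, 410]) {
  cube([244, 228, 22]);
  translate([0, 0, 22]) cube([244, 22, 51]);
  translate([0, 206, 22]) cube([244, 22, 51]);
  translate([0, 22, 22]) cube([22, 184, 51]);
  translate([222, 22, 22]) cube([22, 184, 51]);
}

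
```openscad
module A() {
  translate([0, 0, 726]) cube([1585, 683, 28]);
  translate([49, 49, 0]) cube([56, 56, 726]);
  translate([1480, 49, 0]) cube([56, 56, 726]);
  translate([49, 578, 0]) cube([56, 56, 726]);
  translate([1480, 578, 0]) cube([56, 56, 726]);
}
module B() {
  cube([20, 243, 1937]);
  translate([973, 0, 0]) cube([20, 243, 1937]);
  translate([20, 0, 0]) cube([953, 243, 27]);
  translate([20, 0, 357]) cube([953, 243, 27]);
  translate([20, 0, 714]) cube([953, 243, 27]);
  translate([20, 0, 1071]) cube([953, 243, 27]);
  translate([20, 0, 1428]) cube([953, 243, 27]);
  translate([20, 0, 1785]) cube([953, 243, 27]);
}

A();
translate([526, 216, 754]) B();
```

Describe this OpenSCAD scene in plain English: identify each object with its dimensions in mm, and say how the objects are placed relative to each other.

A is a table with a 1585×683 mm rectangular top, 28 mm thick, top surface at z = 754 mm, supported by four 56×56 mm square legs, each inset 49 mm from the nearest pair of top edges, running from the floor.

B is an open bookshelf. Two side panels, each 20 mm thick, 243 mm deep and 1937 mm tall, stand 993 mm apart (outside-to-outside). Between them sit 6 shelves, each 27 mm thick and 243 mm deep, spanning the full gap between the sides. The bottom shelf rests on the floor (its underside at z = 0) and the clear gap between one shelf's top and the next shelf's underside is 330 mm.

The bookshelf is on top of the table.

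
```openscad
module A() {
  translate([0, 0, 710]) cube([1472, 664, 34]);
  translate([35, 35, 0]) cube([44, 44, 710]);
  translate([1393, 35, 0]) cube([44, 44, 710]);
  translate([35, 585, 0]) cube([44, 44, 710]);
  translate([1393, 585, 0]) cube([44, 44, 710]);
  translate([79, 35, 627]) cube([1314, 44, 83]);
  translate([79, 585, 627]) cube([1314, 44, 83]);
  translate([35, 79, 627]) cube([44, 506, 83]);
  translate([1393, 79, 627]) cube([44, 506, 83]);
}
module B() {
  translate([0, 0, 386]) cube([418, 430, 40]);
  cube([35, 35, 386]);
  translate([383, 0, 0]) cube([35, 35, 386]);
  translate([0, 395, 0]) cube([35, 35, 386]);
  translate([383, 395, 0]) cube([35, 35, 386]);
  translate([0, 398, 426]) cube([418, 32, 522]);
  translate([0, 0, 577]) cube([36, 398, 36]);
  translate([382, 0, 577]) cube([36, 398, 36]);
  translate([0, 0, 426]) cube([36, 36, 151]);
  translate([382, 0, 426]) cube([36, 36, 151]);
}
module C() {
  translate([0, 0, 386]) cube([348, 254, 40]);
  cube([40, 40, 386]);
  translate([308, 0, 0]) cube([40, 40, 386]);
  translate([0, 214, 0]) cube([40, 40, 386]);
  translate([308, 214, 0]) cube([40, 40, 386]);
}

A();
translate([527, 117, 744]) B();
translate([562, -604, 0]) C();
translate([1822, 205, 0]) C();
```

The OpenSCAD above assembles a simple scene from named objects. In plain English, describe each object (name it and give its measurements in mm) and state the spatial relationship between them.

A is a table: top 1472 mm (x) × 664 mm (y), 34 mm thick, upper face at z = 744 mm, on four 44×44 mm square legs, each inset 35 mm from the nearest pair of top edges, running from z = 0 to the bottom of the top. Four apron rails, 44 mm thick and 83 mm tall, run between adjacent legs with their top edges flush with the underside of the top and their outer faces flush with the legs' outer faces.

B is a chair. The seat is a 418×430×40 mm slab with its top at z = 426 mm, on four 35×35 mm corner legs (flush with the seat edges, standing on z = 0). A flat backrest 32 mm thick, 522 mm tall, spans the full seat width and rises from the seat top along its +y edge, rear face flush with the rear of the seat. Two armrests of 36×36 mm section run along each side from the seat's front edge to the front of the backrest, top faces 187 mm above the seat top and outer faces flush with the seat's x-edges; a 36×36 mm post under the front of each armrest stands on the seat at the front corner.

C is a four-legged stool. The seat is a 348×254×40 mm slab whose top surface is at z = 426 mm; four square legs, each 40×40 mm in cross-section, run from the floor (z = 0) to the underside of the seat, each flush with a corner of the seat.

The chair is on top of the table, centred. Two stools sit around the table at the −y, +x sides.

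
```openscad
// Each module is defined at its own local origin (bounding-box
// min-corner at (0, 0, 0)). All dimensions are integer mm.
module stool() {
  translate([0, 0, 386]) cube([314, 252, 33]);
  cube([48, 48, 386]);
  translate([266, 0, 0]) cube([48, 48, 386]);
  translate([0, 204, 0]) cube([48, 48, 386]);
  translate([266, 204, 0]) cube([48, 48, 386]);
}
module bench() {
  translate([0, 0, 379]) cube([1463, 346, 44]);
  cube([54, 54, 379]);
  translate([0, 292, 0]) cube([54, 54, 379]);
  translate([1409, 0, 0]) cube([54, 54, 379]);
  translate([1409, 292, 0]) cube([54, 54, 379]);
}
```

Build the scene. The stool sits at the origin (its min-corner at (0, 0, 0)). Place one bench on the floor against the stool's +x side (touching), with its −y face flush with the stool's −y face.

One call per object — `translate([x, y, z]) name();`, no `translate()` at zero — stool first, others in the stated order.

stool();
translate([314, 0, 0]) bench();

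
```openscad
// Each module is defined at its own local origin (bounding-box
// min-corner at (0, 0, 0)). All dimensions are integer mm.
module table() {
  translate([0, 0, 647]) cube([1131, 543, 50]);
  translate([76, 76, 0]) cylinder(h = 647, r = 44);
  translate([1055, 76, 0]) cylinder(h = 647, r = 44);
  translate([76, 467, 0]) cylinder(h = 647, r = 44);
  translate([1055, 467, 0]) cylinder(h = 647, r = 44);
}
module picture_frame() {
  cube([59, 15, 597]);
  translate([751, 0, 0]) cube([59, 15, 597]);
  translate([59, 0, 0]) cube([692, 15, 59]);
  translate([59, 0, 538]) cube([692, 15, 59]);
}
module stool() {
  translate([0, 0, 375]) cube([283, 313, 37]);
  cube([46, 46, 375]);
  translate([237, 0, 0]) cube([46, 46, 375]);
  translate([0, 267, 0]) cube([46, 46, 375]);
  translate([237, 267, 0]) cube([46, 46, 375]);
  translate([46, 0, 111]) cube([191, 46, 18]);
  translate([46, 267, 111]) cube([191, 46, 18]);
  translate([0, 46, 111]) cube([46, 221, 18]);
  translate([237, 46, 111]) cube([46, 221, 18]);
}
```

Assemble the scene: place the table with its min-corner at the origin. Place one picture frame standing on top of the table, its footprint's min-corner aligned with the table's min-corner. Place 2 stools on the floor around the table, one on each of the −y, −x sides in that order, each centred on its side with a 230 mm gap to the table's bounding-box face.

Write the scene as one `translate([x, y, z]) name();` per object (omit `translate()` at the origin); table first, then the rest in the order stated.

table();
translate([0, 0, 697]) picture_frame();
translate([424, -543, 0]) stool();
translate([-513, 115, 0]) stool();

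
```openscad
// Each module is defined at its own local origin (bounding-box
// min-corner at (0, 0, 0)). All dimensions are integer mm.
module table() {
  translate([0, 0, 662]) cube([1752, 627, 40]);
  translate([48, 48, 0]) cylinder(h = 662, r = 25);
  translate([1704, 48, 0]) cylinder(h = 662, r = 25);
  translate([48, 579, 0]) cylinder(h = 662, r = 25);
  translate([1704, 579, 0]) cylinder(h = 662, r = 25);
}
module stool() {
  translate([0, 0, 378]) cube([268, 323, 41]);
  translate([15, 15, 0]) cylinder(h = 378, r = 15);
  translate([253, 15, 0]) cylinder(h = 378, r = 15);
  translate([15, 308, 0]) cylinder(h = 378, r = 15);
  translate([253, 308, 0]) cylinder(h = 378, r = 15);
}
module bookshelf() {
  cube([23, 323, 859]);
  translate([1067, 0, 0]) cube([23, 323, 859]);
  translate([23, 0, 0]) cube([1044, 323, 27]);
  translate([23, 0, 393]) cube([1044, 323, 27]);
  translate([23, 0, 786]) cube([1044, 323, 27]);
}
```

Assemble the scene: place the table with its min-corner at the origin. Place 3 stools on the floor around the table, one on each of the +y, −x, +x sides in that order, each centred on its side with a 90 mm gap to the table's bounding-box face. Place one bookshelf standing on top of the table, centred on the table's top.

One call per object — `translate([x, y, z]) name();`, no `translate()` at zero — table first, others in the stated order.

table();
translate([742, 717, 0]) stool();
translate([-358, 152, 0]) stool();
translate([1842, 152, 0]) stool();
translate([331, 152, 702]) bookshelf();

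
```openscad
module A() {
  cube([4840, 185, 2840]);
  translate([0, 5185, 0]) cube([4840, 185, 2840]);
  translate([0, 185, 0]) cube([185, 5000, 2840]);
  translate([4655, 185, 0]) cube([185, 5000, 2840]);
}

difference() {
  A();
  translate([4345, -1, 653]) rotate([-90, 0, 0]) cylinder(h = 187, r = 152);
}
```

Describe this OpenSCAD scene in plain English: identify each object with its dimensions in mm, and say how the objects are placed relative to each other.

A is a box-shaped house frame (walls only): outside footprint 4840×5370 mm, wall height 2840 mm, wall thickness 185 mm. The two y-facing walls run the full x-width; the two x-facing walls fit between the inner faces of the y-facing walls.

The house frame has a circular hole of radius 152 mm through its front wall, centred at (x = 4345, z = 653).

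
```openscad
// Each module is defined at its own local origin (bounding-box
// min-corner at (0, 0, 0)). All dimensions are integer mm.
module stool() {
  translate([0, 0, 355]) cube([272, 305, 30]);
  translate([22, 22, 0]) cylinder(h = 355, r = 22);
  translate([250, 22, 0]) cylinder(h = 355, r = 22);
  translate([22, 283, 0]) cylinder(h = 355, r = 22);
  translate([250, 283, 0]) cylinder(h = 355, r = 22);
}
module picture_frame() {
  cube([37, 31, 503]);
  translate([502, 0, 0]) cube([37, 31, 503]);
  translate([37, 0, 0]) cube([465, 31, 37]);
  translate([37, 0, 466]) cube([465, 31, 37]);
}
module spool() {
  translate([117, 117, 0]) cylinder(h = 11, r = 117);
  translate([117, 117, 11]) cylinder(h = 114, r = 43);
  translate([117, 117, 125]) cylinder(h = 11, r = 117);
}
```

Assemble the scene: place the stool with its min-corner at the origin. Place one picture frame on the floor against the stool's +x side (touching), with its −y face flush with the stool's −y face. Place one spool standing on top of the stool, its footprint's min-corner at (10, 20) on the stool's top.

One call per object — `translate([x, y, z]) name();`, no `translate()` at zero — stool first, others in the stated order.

stool();
translate([272, 0, 0]) picture_frame();
translate([10, 20, 385]) spool();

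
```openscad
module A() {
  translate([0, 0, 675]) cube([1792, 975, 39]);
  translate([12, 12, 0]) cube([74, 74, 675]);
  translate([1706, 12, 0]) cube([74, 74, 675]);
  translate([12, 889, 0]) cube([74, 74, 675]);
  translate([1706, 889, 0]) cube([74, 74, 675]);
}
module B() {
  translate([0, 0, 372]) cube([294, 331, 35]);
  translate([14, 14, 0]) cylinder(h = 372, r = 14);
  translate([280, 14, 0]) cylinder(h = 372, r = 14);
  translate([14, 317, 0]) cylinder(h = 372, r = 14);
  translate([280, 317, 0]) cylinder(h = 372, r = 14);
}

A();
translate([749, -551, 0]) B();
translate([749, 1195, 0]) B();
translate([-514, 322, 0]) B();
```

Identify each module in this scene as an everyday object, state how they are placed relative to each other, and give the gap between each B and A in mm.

Each stool's nearest face is 220 mm from the table's bounding box.

A is a table. B is a stool. Three stools sit around the table at the −y, +y, −x sides. The gap between each stool and the table is 220 mm.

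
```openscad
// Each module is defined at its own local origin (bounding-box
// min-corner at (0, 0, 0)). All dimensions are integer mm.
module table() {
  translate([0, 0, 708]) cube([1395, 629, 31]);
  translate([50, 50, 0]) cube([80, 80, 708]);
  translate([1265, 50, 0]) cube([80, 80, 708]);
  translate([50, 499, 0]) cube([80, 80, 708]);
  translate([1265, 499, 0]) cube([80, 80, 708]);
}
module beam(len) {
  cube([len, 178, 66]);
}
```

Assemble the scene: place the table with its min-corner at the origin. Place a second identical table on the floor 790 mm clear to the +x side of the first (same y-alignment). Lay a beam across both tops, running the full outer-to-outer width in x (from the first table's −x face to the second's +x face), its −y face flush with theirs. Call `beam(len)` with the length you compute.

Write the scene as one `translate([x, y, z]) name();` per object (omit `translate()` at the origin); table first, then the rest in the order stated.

table();
translate([2185, 0, 0]) table();
translate([0, 0, 739]) beam(3580);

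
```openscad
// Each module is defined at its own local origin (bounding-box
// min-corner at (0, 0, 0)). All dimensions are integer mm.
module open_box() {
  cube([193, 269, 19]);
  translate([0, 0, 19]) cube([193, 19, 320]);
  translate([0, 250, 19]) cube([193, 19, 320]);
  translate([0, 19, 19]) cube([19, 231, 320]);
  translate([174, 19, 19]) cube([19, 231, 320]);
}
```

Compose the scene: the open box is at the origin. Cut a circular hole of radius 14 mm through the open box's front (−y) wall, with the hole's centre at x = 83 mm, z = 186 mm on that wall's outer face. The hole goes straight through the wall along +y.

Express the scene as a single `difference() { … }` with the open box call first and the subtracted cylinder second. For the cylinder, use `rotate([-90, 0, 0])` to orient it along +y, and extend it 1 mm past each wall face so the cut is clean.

difference() {
  open_box();
  translate([83, -1, 186]) rotate([-90, 0, 0]) cylinder(h = 21, r = 14);
}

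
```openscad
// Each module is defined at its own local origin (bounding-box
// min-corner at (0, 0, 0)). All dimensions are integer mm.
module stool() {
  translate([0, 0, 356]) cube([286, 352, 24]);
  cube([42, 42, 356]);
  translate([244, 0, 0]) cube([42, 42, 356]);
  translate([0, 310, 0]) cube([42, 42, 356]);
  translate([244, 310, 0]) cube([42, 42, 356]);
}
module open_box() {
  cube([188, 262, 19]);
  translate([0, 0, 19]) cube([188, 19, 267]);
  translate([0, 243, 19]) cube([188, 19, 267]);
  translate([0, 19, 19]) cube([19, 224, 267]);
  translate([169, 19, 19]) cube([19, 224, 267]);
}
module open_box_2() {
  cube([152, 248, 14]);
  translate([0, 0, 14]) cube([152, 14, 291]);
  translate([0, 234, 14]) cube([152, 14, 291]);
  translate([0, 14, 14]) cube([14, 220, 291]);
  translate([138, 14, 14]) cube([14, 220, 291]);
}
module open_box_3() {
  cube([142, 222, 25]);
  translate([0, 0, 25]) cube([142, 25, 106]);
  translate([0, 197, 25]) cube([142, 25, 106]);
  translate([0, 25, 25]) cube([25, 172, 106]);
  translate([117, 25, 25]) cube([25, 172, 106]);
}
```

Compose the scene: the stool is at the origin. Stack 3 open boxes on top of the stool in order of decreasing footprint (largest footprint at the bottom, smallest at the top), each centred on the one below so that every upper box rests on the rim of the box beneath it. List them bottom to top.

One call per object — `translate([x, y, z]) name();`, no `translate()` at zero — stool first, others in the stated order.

stool();
translate([49, 45, 380]) open_box();
translate([67, 52, 666]) open_box_2();
translate([72, 65, 971]) open_box_3();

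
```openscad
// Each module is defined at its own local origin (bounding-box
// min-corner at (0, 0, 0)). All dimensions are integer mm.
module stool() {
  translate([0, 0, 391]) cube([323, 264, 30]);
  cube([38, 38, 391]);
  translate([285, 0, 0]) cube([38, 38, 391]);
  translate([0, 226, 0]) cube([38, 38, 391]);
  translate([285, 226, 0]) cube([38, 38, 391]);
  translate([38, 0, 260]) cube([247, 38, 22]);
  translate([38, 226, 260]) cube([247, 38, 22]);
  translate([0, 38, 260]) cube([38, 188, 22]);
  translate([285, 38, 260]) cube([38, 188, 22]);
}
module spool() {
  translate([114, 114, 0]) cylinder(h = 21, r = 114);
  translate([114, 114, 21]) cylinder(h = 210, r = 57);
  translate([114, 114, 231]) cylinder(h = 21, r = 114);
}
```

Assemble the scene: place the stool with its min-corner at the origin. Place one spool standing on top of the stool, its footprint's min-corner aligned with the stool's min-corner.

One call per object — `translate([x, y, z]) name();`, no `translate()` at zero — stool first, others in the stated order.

stool();
translate([0, 0, 421]) spool();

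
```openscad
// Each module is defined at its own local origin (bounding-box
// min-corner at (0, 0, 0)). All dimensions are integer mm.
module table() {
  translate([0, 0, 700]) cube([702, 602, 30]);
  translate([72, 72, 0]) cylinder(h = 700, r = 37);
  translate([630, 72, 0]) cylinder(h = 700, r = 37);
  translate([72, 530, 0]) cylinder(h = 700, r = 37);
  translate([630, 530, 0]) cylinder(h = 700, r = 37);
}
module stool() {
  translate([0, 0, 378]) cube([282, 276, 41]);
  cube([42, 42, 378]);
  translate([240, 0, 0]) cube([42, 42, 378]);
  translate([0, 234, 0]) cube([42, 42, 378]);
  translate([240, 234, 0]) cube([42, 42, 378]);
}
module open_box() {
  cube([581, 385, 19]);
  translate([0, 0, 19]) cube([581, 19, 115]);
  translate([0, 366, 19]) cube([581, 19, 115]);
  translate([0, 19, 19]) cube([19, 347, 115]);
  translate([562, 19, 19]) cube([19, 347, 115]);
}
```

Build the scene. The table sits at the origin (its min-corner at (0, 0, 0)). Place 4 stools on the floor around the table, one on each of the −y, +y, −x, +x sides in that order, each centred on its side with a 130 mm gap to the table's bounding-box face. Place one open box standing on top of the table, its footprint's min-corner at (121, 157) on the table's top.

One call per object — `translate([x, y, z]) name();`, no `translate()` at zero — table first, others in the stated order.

table();
translate([210, -406, 0]) stool();
translate([210, 732, 0]) stool();
translate([-412, 163, 0]) stool();
translate([832, 163, 0]) stool();
translate([121, 157, 730]) open_box();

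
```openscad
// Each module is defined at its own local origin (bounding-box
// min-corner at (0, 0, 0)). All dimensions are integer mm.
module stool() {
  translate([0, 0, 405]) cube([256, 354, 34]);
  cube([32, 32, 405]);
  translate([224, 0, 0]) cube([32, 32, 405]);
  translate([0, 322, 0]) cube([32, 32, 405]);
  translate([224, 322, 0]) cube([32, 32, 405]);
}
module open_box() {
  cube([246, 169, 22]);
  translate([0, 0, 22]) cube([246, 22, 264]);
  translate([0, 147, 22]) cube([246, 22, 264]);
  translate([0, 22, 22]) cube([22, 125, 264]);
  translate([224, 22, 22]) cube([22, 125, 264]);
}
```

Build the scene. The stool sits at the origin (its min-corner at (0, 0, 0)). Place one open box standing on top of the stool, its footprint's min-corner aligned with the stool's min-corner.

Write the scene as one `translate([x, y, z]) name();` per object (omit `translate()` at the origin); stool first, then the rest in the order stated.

stool();
translate([0, 0, 439]) open_box();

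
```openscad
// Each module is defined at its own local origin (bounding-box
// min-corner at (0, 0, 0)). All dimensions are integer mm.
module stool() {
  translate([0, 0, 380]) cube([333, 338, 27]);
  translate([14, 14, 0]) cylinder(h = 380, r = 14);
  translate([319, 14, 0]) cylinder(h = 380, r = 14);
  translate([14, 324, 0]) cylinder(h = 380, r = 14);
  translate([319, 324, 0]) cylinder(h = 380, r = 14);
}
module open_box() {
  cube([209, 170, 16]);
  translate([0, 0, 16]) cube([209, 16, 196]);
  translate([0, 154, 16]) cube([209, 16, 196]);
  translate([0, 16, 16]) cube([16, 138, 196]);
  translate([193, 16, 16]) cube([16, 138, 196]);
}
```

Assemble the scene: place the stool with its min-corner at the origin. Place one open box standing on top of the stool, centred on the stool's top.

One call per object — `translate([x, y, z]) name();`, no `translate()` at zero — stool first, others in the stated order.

stool();
translate([62, 84, 407]) open_box();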